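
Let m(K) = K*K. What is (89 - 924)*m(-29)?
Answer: -702235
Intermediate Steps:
m(K) = K**2
(89 - 924)*m(-29) = (89 - 924)*(-29)**2 = -835*841 = -702235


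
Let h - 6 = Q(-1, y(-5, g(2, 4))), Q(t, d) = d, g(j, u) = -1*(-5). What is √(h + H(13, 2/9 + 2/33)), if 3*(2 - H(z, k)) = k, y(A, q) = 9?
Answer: √165693/99 ≈ 4.1117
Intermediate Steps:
g(j, u) = 5
H(z, k) = 2 - k/3
h = 15 (h = 6 + 9 = 15)
√(h + H(13, 2/9 + 2/33)) = √(15 + (2 - (2/9 + 2/33)/3)) = √(15 + (2 - ⅓*28/99)) = √(15 + (2 - 28/297)) = √(15 + 566/297) = √(5021/297) = √165693/99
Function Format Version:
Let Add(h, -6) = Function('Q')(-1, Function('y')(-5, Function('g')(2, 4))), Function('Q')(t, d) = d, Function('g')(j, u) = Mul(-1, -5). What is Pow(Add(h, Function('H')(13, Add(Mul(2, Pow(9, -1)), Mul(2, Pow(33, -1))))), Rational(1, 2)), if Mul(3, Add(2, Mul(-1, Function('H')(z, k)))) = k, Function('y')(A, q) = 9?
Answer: Mul(Rational(1, 99), Pow(165693, Rational(1, 2))) ≈ 4.1117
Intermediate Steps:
Function('g')(j, u) = 5
Function('H')(z, k) = Add(2, Mul(Rational(-1, 3), k))
h = 15 (h = Add(6, 9) = 15)
Pow(Add(h, Function('H')(13, Add(Mul(2, Pow(9, -1)), Mul(2, Pow(33, -1))))), Rational(1, 2)) = Pow(Add(15, Add(2, Mul(Rational(-1, 3), Add(Mul(2, Pow(9, -1)), Mul(2, Pow(33, -1)))))), Rational(1, 2)) = Pow(Add(15, Add(2, Mul(Rational(-1, 3), Add(Mul(2, Rational(1, 9)), Mul(2, Rational(1, 33)))))), Rational(1, 2)) = Pow(Add(15, Add(2, Mul(Rational(-1, 3), Add(Rational(2, 9), Rational(2, 33))))), Rational(1, 2)) = Pow(Add(15, Add(2, Mul(Rational(-1, 3), Rational(28, 99)))), Rational(1, 2)) = Pow(Add(15, Add(2, Rational(-28, 297))), Rational(1, 2)) = Pow(Add(15, Rational(566, 297)), Rational(1, 2)) = Pow(Rational(5021, 297), Rational(1, 2)) = Mul(Rational(1, 99), Pow(165693, Rational(1, 2)))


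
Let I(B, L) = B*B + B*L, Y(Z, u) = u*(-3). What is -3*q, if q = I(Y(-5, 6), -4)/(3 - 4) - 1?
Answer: 1191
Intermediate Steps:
Y(Z, u) = -3*u
I(B, L) = B² + B*L
q = -397 (q = ((-3*6)*(-3*6 - 4))/(3 - 4) - 1 = (-18*(-18 - 4))/(-1) - 1 = -(-18)*(-22) - 1 = -1*396 - 1 = -396 - 1 = -397)
-3*q = -3*(-397) = 1191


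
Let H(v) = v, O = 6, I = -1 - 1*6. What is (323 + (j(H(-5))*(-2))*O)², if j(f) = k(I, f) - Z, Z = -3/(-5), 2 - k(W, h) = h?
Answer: 1515361/25 ≈ 60614.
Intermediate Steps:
I = -7 (I = -1 - 6 = -7)
k(W, h) = 2 - h
Z = ⅗ (Z = -3*(-⅕) = ⅗ ≈ 0.60000)
j(f) = 7/5 - f (j(f) = (2 - f) - 1*⅗ = (2 - f) - ⅗ = 7/5 - f)
(323 + (j(H(-5))*(-2))*O)² = (323 + ((7/5 - 1*(-5))*(-2))*6)² = (323 + ((7/5 + 5)*(-2))*6)² = (323 + ((32/5)*(-2))*6)² = (323 - 64/5*6)² = (323 - 384/5)² = (1231/5)² = 1515361/25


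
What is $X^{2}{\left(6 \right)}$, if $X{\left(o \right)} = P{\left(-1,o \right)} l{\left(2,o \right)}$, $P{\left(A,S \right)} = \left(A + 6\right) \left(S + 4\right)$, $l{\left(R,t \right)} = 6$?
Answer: $90000$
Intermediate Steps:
$P{\left(A,S \right)} = \left(4 + S\right) \left(6 + A\right)$ ($P{\left(A,S \right)} = \left(6 + A\right) \left(4 + S\right) = \left(4 + S\right) \left(6 + A\right)$)
$X{\left(o \right)} = 120 + 30 o$ ($X{\left(o \right)} = \left(24 + 4 \left(-1\right) + 6 o - o\right) 6 = \left(24 - 4 + 6 o - o\right) 6 = \left(20 + 5 o\right) 6 = 120 + 30 o$)
$X^{2}{\left(6 \right)} = \left(120 + 30 \cdot 6\right)^{2} = \left(120 + 180\right)^{2} = 300^{2} = 90000$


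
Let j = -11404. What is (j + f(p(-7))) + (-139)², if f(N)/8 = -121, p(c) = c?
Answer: 6949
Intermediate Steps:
f(N) = -968 (f(N) = 8*(-121) = -968)
(j + f(p(-7))) + (-139)² = (-11404 - 968) + (-139)² = -12372 + 19321 = 6949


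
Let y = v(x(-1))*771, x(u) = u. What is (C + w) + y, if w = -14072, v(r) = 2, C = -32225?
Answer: -44755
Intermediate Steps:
y = 1542 (y = 2*771 = 1542)
(C + w) + y = (-32225 - 14072) + 1542 = -46297 + 1542 = -44755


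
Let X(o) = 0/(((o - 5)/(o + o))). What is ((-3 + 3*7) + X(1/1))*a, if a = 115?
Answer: 2070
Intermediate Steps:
X(o) = 0 (X(o) = 0/(((-5 + o)/((2*o)))) = 0/(((-5 + o)*(1/(2*o)))) = 0/(((-5 + o)/(2*o))) = 0*(2*o/(-5 + o)) = 0)
((-3 + 3*7) + X(1/1))*a = ((-3 + 3*7) + 0)*115 = ((-3 + 21) + 0)*115 = (18 + 0)*115 = 18*115 = 2070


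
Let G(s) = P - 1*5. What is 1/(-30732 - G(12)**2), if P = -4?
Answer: -1/30813 ≈ -3.2454e-5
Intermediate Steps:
G(s) = -9 (G(s) = -4 - 1*5 = -4 - 5 = -9)
1/(-30732 - G(12)**2) = 1/(-30732 - 1*(-9)**2) = 1/(-30732 - 1*81) = 1/(-30732 - 81) = 1/(-30813) = -1/30813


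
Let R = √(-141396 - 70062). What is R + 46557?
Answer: 46557 + I*√211458 ≈ 46557.0 + 459.85*I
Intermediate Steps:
R = I*√211458 (R = √(-211458) = I*√211458 ≈ 459.85*I)
R + 46557 = I*√211458 + 46557 = 46557 + I*√211458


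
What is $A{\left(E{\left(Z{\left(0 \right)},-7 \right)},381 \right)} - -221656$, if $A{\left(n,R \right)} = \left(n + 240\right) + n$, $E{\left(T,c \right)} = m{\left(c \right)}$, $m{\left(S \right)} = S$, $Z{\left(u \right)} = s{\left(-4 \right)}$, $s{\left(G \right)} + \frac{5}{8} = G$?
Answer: $221882$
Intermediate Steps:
$s{\left(G \right)} = - \frac{5}{8} + G$
$Z{\left(u \right)} = - \frac{37}{8}$ ($Z{\left(u \right)} = - \frac{5}{8} - 4 = - \frac{37}{8}$)
$E{\left(T,c \right)} = c$
$A{\left(n,R \right)} = 240 + 2 n$ ($A{\left(n,R \right)} = \left(240 + n\right) + n = 240 + 2 n$)
$A{\left(E{\left(Z{\left(0 \right)},-7 \right)},381 \right)} - -221656 = \left(240 + 2 \left(-7\right)\right) - -221656 = \left(240 - 14\right) + 221656 = 226 + 221656 = 221882$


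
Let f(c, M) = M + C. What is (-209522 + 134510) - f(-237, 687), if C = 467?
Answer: -76166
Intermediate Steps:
f(c, M) = 467 + M (f(c, M) = M + 467 = 467 + M)
(-209522 + 134510) - f(-237, 687) = (-209522 + 134510) - (467 + 687) = -75012 - 1*1154 = -75012 - 1154 = -76166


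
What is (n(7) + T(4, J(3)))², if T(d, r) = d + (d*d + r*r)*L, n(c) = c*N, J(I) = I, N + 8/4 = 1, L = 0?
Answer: 9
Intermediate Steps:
N = -1 (N = -2 + 1 = -1)
n(c) = -c (n(c) = c*(-1) = -c)
T(d, r) = d (T(d, r) = d + (d*d + r*r)*0 = d + (d² + r²)*0 = d + 0 = d)
(n(7) + T(4, J(3)))² = (-1*7 + 4)² = (-7 + 4)² = (-3)² = 9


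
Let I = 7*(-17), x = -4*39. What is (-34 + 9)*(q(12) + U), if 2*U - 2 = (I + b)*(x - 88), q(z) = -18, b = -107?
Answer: -688875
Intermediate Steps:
x = -156
I = -119
U = 27573 (U = 1 + ((-119 - 107)*(-156 - 88))/2 = 1 + (-226*(-244))/2 = 1 + (½)*55144 = 1 + 27572 = 27573)
(-34 + 9)*(q(12) + U) = (-34 + 9)*(-18 + 27573) = -25*27555 = -688875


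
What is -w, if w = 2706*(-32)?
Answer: 86592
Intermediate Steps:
w = -86592
-w = -1*(-86592) = 86592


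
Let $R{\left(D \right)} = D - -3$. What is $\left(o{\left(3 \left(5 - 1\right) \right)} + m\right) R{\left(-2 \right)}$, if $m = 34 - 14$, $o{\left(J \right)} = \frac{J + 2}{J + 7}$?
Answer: $\frac{394}{19} \approx 20.737$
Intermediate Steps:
$o{\left(J \right)} = \frac{2 + J}{7 + J}$
$m = 20$
$R{\left(D \right)} = 3 + D$ ($R{\left(D \right)} = D + 3 = 3 + D$)
$\left(o{\left(3 \left(5 - 1\right) \right)} + m\right) R{\left(-2 \right)} = \left(\frac{2 + 3 \left(5 - 1\right)}{7 + 3 \left(5 - 1\right)} + 20\right) \left(3 - 2\right) = \left(\frac{2 + 3 \cdot 4}{7 + 3 \cdot 4} + 20\right) 1 = \left(\frac{2 + 12}{7 + 12} + 20\right) 1 = \left(\frac{1}{19} \cdot 14 + 20\right) 1 = \left(\frac{14}{19} + 20\right) 1 = \frac{394}{19} \cdot 1 = \frac{394}{19}$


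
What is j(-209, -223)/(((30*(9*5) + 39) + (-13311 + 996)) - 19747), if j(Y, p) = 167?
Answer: -167/30673 ≈ -0.0054445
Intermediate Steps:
j(-209, -223)/(((30*(9*5) + 39) + (-13311 + 996)) - 19747) = 167/(((30*(9*5) + 39) + (-13311 + 996)) - 19747) = 167/(((30*45 + 39) - 12315) - 19747) = 167/(((1350 + 39) - 12315) - 19747) = 167/((1389 - 12315) - 19747) = 167/(-10926 - 19747) = 167/(-30673) = 167*(-1/30673) = -167/30673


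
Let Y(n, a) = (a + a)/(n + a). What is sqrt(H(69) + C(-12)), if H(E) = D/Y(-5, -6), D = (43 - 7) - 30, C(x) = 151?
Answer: sqrt(626)/2 ≈ 12.510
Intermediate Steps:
D = 6 (D = 36 - 30 = 6)
Y(n, a) = 2*a/(a + n) (Y(n, a) = (2*a)/(a + n) = 2*a/(a + n))
H(E) = 11/2 (H(E) = 6/((2*(-6)/(-6 - 5))) = 6/((2*(-6)/(-11))) = 6/((2*(-6)*(-1/11))) = 6/(12/11) = 6*(11/12) = 11/2)
sqrt(H(69) + C(-12)) = sqrt(11/2 + 151) = sqrt(313/2) = sqrt(626)/2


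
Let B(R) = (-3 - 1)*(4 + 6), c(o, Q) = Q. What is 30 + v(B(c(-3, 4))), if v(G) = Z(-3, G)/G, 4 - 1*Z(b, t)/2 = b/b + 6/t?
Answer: 11937/400 ≈ 29.842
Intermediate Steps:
B(R) = -40 (B(R) = -4*10 = -40)
Z(b, t) = 6 - 12/t (Z(b, t) = 8 - 2*(b/b + 6/t) = 8 - 2*(1 + 6/t) = 8 + (-2 - 12/t) = 6 - 12/t)
v(G) = (6 - 12/G)/G
30 + v(B(c(-3, 4))) = 30 + 6*(-2 - 40)/(-40)² = 30 + 6*(1/1600)*(-42) = 30 - 63/400 = 11937/400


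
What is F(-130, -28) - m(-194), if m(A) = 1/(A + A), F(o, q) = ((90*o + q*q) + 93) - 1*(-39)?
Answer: -4184191/388 ≈ -10784.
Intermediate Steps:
F(o, q) = 132 + q² + 90*o (F(o, q) = ((90*o + q²) + 93) + 39 = ((q² + 90*o) + 93) + 39 = (93 + q² + 90*o) + 39 = 132 + q² + 90*o)
m(A) = 1/(2*A)
F(-130, -28) - m(-194) = (132 + (-28)² + 90*(-130)) - 1/(2*(-194)) = (132 + 784 - 11700) - (-1)/(2*194) = -10784 - 1*(-1/388) = -10784 + 1/388 = -4184191/388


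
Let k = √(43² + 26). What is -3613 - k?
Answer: -3613 - 25*√3 ≈ -3656.3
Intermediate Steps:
k = 25*√3 (k = √(1849 + 26) = √1875 = 25*√3 ≈ 43.301)
-3613 - k = -3613 - 25*√3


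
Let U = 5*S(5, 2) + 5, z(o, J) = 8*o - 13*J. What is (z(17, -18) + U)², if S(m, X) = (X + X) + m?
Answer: 176400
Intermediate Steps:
S(m, X) = m + 2*X (S(m, X) = 2*X + m = m + 2*X)
z(o, J) = -13*J + 8*o
U = 50 (U = 5*(5 + 2*2) + 5 = 5*(5 + 4) + 5 = 5*9 + 5 = 45 + 5 = 50)
(z(17, -18) + U)² = ((-13*(-18) + 8*17) + 50)² = ((234 + 136) + 50)² = (370 + 50)² = 420² = 176400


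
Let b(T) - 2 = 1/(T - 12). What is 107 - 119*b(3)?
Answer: -1060/9 ≈ -117.78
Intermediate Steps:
b(T) = 2 + 1/(-12 + T) (b(T) = 2 + 1/(T - 12) = 2 + 1/(-12 + T))
107 - 119*b(3) = 107 - 119*(-23 + 2*3)/(-12 + 3) = 107 - 119*(-23 + 6)/(-9) = 107 - (-119)*(-17)/9 = 107 - 119*17/9 = 107 - 2023/9 = -1060/9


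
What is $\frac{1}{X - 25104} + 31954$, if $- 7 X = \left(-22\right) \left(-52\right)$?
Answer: $\frac{5651767881}{176872} \approx 31954.0$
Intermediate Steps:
$X = - \frac{1144}{7}$ ($X = - \frac{\left(-22\right) \left(-52\right)}{7} = \left(- \frac{1}{7}\right) 1144 = - \frac{1144}{7} \approx -163.43$)
$\frac{1}{X - 25104} + 31954 = \frac{1}{- \frac{1144}{7} - 25104} + 31954 = \frac{1}{- \frac{176872}{7}} + 31954 = - \frac{7}{176872} + 31954 = \frac{5651767881}{176872}$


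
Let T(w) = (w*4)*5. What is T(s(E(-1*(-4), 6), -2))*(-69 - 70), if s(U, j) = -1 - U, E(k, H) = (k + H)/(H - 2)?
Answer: 9730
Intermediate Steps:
E(k, H) = (H + k)/(-2 + H)
T(w) = 20*w (T(w) = (4*w)*5 = 20*w)
T(s(E(-1*(-4), 6), -2))*(-69 - 70) = (20*(-1 - (6 - 1*(-4))/(-2 + 6)))*(-69 - 70) = (20*(-1 - (6 + 4)/4))*(-139) = (20*(-1 - 10/4))*(-139) = (20*(-1 - 1*5/2))*(-139) = (20*(-1 - 5/2))*(-139) = (20*(-7/2))*(-139) = -70*(-139) = 9730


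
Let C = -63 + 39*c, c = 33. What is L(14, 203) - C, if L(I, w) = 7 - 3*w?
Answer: -1826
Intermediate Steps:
C = 1224 (C = -63 + 39*33 = -63 + 1287 = 1224)
L(14, 203) - C = (7 - 3*203) - 1*1224 = (7 - 609) - 1224 = -602 - 1224 = -1826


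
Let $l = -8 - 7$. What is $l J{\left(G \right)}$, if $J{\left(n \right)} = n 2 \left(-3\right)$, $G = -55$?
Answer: $-4950$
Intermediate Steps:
$l = -15$ ($l = -8 - 7 = -15$)
$J{\left(n \right)} = - 6 n$ ($J{\left(n \right)} = 2 n \left(-3\right) = - 6 n$)
$l J{\left(G \right)} = - 15 \left(\left(-6\right) \left(-55\right)\right) = \left(-15\right) 330 = -4950$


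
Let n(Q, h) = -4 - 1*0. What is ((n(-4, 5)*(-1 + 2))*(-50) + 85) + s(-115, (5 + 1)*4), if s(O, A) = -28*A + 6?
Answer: -381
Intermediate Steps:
n(Q, h) = -4 (n(Q, h) = -4 + 0 = -4)
s(O, A) = 6 - 28*A
((n(-4, 5)*(-1 + 2))*(-50) + 85) + s(-115, (5 + 1)*4) = (-4*(-1 + 2)*(-50) + 85) + (6 - 28*(5 + 1)*4) = (-4*1*(-50) + 85) + (6 - 168*4) = (-4*(-50) + 85) + (6 - 28*24) = (200 + 85) + (6 - 672) = 285 - 666 = -381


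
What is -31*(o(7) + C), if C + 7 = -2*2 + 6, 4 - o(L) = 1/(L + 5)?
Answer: 403/12 ≈ 33.583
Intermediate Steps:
o(L) = 4 - 1/(5 + L) (o(L) = 4 - 1/(L + 5) = 4 - 1/(5 + L))
C = -5 (C = -7 + (-2*2 + 6) = -7 + (-4 + 6) = -7 + 2 = -5)
-31*(o(7) + C) = -31*((19 + 4*7)/(5 + 7) - 5) = -31*((19 + 28)/12 - 5) = -31*((1/12)*47 - 5) = -31*(47/12 - 5) = -31*(-13/12) = 403/12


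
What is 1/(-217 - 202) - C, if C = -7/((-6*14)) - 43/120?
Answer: 4569/16760 ≈ 0.27261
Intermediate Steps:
C = -11/40 (C = -7/(-84) - 43*1/120 = -7*(-1/84) - 43/120 = 1/12 - 43/120 = -11/40 ≈ -0.27500)
1/(-217 - 202) - C = 1/(-217 - 202) - 1*(-11/40) = 1/(-419) + 11/40 = -1/419 + 11/40 = 4569/16760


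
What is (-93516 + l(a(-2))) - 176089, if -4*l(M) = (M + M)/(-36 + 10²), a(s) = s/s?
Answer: -34509441/128 ≈ -2.6961e+5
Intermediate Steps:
a(s) = 1
l(M) = -M/128 (l(M) = -(M + M)/(4*(-36 + 10²)) = -2*M/(4*(-36 + 100)) = -2*M/(4*64) = -M/128)
(-93516 + l(a(-2))) - 176089 = (-93516 - 1/128*1) - 176089 = (-93516 - 1/128) - 176089 = -11970049/128 - 176089 = -34509441/128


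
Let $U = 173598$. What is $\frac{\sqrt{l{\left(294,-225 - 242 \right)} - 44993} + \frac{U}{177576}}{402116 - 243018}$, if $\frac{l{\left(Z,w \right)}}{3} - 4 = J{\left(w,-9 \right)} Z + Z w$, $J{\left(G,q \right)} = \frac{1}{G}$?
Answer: $\frac{28933}{4708664408} + \frac{i \sqrt{99639823769}}{74298766} \approx 6.1446 \cdot 10^{-6} + 0.0042485 i$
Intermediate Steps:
$l{\left(Z,w \right)} = 12 + 3 Z w + \frac{3 Z}{w}$ ($l{\left(Z,w \right)} = 12 + 3 \left(\frac{Z}{w} + Z w\right) = 12 + 3 \left(Z w + \frac{Z}{w}\right) = 12 + \left(3 Z w + \frac{3 Z}{w}\right) = 12 + 3 Z w + \frac{3 Z}{w}$)
$\frac{\sqrt{l{\left(294,-225 - 242 \right)} - 44993} + \frac{U}{177576}}{402116 - 243018} = \frac{\sqrt{\left(12 + 3 \cdot 294 \left(-225 - 242\right) + 3 \cdot 294 \frac{1}{-225 - 242}\right) - 44993} + \frac{173598}{177576}}{402116 - 243018} = \frac{\sqrt{\left(12 + 3 \cdot 294 \left(-467\right) + 3 \cdot 294 \frac{1}{-467}\right) - 44993} + 173598 \cdot \frac{1}{177576}}{159098} = \left(\sqrt{\left(12 - 411894 + 3 \cdot 294 \left(- \frac{1}{467}\right)\right) - 44993} + \frac{28933}{29596}\right) \frac{1}{159098} = \left(\sqrt{\left(12 - 411894 - \frac{882}{467}\right) - 44993} + \frac{28933}{29596}\right) \frac{1}{159098} = \left(\sqrt{- \frac{192349776}{467} - 44993} + \frac{28933}{29596}\right) \frac{1}{159098} = \left(\sqrt{- \frac{213361507}{467}} + \frac{28933}{29596}\right) \frac{1}{159098} = \left(\frac{i \sqrt{99639823769}}{467} + \frac{28933}{29596}\right) \frac{1}{159098} = \left(\frac{28933}{29596} + \frac{i \sqrt{99639823769}}{467}\right) \frac{1}{159098} = \frac{28933}{4708664408} + \frac{i \sqrt{99639823769}}{74298766}$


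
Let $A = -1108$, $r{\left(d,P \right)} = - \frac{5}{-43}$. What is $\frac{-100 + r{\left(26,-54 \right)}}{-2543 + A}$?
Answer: $\frac{4295}{156993} \approx 0.027358$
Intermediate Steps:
$r{\left(d,P \right)} = \frac{5}{43}$ ($r{\left(d,P \right)} = \left(-5\right) \left(- \frac{1}{43}\right) = \frac{5}{43}$)
$\frac{-100 + r{\left(26,-54 \right)}}{-2543 + A} = \frac{-100 + \frac{5}{43}}{-2543 - 1108} = - \frac{4295}{43 \left(-3651\right)} = \left(- \frac{4295}{43}\right) \left(- \frac{1}{3651}\right) = \frac{4295}{156993}$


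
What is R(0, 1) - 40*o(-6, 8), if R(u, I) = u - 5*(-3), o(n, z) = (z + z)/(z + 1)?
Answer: -505/9 ≈ -56.111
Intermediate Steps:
o(n, z) = 2*z/(1 + z) (o(n, z) = (2*z)/(1 + z) = 2*z/(1 + z))
R(u, I) = 15 + u (R(u, I) = u + 15 = 15 + u)
R(0, 1) - 40*o(-6, 8) = (15 + 0) - 80*8/(1 + 8) = 15 - 80*8/9 = 15 - 40*16/9 = 15 - 640/9 = -505/9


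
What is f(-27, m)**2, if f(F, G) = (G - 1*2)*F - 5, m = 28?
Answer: 499849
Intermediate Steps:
f(F, G) = -5 + F*(-2 + G) (f(F, G) = (G - 2)*F - 5 = (-2 + G)*F - 5 = F*(-2 + G) - 5 = -5 + F*(-2 + G))
f(-27, m)**2 = (-5 - 2*(-27) - 27*28)**2 = (-5 + 54 - 756)**2 = (-707)**2 = 499849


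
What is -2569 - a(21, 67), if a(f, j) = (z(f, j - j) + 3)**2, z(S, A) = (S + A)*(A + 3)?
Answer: -6925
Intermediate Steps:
z(S, A) = (3 + A)*(A + S) (z(S, A) = (A + S)*(3 + A) = (3 + A)*(A + S))
a(f, j) = (3 + 3*f)**2 (a(f, j) = (((j - j)**2 + 3*(j - j) + 3*f + (j - j)*f) + 3)**2 = ((0**2 + 3*0 + 3*f + 0*f) + 3)**2 = ((0 + 0 + 3*f + 0) + 3)**2 = (3*f + 3)**2 = (3 + 3*f)**2)
-2569 - a(21, 67) = -2569 - 9*(1 + 21)**2 = -2569 - 9*22**2 = -2569 - 9*484 = -2569 - 1*4356 = -2569 - 4356 = -6925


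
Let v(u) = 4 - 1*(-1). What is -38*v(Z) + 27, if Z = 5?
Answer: -163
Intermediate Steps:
v(u) = 5 (v(u) = 4 + 1 = 5)
-38*v(Z) + 27 = -38*5 + 27 = -190 + 27 = -163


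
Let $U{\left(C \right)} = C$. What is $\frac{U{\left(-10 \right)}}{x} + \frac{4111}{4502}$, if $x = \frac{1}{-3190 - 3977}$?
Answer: $\frac{322662451}{4502} \approx 71671.0$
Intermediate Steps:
$x = - \frac{1}{7167}$ ($x = \frac{1}{-7167} = - \frac{1}{7167} \approx -0.00013953$)
$\frac{U{\left(-10 \right)}}{x} + \frac{4111}{4502} = - \frac{10}{- \frac{1}{7167}} + \frac{4111}{4502} = \left(-10\right) \left(-7167\right) + 4111 \cdot \frac{1}{4502} = 71670 + \frac{4111}{4502} = \frac{322662451}{4502}$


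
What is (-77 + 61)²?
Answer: 256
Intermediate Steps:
(-77 + 61)² = (-16)² = 256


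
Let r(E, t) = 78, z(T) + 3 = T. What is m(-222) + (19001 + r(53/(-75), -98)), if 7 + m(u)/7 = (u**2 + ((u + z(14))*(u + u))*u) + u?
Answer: -145222472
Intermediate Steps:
z(T) = -3 + T
m(u) = -49 + 7*u + 7*u**2 + 14*u**2*(11 + u) (m(u) = -49 + 7*((u**2 + ((u + (-3 + 14))*(u + u))*u) + u) = -49 + 7*((u**2 + ((u + 11)*(2*u))*u) + u) = -49 + 7*((u**2 + ((11 + u)*(2*u))*u) + u) = -49 + 7*((u**2 + (2*u*(11 + u))*u) + u) = -49 + 7*((u**2 + 2*u**2*(11 + u)) + u) = -49 + 7*(u + u**2 + 2*u**2*(11 + u)) = -49 + (7*u + 7*u**2 + 14*u**2*(11 + u)) = -49 + 7*u + 7*u**2 + 14*u**2*(11 + u))
m(-222) + (19001 + r(53/(-75), -98)) = (-49 + 7*(-222) + 14*(-222)**3 + 161*(-222)**2) + (19001 + 78) = (-49 - 1554 + 14*(-10941048) + 161*49284) + 19079 = (-49 - 1554 - 153174672 + 7934724) + 19079 = -145241551 + 19079 = -145222472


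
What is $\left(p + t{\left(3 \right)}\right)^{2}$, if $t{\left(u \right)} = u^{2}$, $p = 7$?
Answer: $256$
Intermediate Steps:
$\left(p + t{\left(3 \right)}\right)^{2} = \left(7 + 3^{2}\right)^{2} = \left(7 + 9\right)^{2} = 16^{2} = 256$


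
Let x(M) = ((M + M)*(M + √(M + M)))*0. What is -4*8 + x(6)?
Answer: -32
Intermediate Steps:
x(M) = 0 (x(M) = ((2*M)*(M + √(2*M)))*0 = ((2*M)*(M + √2*√M))*0 = (2*M*(M + √2*√M))*0 = 0)
-4*8 + x(6) = -4*8 + 0 = -32 + 0 = -32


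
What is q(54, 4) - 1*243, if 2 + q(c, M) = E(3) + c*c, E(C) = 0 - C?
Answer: 2668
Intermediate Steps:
E(C) = -C
q(c, M) = -5 + c² (q(c, M) = -2 + (-1*3 + c*c) = -2 + (-3 + c²) = -5 + c²)
q(54, 4) - 1*243 = (-5 + 54²) - 1*243 = (-5 + 2916) - 243 = 2911 - 243 = 2668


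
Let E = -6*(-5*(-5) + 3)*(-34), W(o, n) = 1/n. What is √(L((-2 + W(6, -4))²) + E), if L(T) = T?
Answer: √91473/4 ≈ 75.611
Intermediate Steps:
E = 5712 (E = -6*(25 + 3)*(-34) = -6*28*(-34) = -168*(-34) = 5712)
√(L((-2 + W(6, -4))²) + E) = √((-2 + 1/(-4))² + 5712) = √((-2 - ¼)² + 5712) = √((-9/4)² + 5712) = √(81/16 + 5712) = √(91473/16) = √91473/4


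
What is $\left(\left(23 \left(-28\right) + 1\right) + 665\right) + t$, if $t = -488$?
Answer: $-466$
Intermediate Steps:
$\left(\left(23 \left(-28\right) + 1\right) + 665\right) + t = \left(\left(23 \left(-28\right) + 1\right) + 665\right) - 488 = \left(\left(-644 + 1\right) + 665\right) - 488 = \left(-643 + 665\right) - 488 = 22 - 488 = -466$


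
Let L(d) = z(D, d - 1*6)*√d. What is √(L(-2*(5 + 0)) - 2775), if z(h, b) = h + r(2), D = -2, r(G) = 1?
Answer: √(-2775 - I*√10) ≈ 0.03 - 52.678*I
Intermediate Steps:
z(h, b) = 1 + h (z(h, b) = h + 1 = 1 + h)
L(d) = -√d (L(d) = (1 - 2)*√d = -√d)
√(L(-2*(5 + 0)) - 2775) = √(-√(-2*(5 + 0)) - 2775) = √(-√(-2*5) - 2775) = √(-√(-10) - 2775) = √(-I*√10 - 2775) = √(-2775 - I*√10)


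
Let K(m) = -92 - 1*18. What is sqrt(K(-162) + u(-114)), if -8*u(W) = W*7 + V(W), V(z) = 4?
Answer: I*sqrt(43)/2 ≈ 3.2787*I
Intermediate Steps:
u(W) = -1/2 - 7*W/8 (u(W) = -(W*7 + 4)/8 = -(7*W + 4)/8 = -(4 + 7*W)/8 = -1/2 - 7*W/8)
K(m) = -110 (K(m) = -92 - 18 = -110)
sqrt(K(-162) + u(-114)) = sqrt(-110 + (-1/2 - 7/8*(-114))) = sqrt(-110 + (-1/2 + 399/4)) = sqrt(-110 + 397/4) = sqrt(-43/4) = I*sqrt(43)/2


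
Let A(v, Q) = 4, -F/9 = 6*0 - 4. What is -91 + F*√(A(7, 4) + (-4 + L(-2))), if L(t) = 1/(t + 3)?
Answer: -55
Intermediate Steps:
F = 36 (F = -9*(6*0 - 4) = -9*(0 - 4) = -9*(-4) = 36)
L(t) = 1/(3 + t)
-91 + F*√(A(7, 4) + (-4 + L(-2))) = -91 + 36*√(4 + (-4 + 1/(3 - 2))) = -91 + 36*√(4 + (-4 + 1/1)) = -91 + 36*√(4 + (-4 + 1)) = -91 + 36*√(4 - 3) = -91 + 36*√1 = -91 + 36*1 = -91 + 36 = -55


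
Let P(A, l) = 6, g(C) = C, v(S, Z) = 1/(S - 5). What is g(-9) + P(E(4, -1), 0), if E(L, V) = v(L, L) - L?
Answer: -3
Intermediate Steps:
v(S, Z) = 1/(-5 + S)
E(L, V) = 1/(-5 + L) - L
g(-9) + P(E(4, -1), 0) = -9 + 6 = -3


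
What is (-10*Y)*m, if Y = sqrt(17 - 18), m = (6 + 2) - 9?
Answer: 10*I ≈ 10.0*I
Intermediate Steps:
m = -1 (m = 8 - 9 = -1)
Y = I (Y = sqrt(-1) = I ≈ 1.0*I)
(-10*Y)*m = -10*I*(-1) = 10*I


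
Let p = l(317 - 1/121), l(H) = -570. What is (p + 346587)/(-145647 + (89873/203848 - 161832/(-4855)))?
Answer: -48920972919240/20587256373847 ≈ -2.3763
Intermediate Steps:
p = -570
(p + 346587)/(-145647 + (89873/203848 - 161832/(-4855))) = (-570 + 346587)/(-145647 + (89873/203848 - 161832/(-4855))) = 346017/(-145647 + (89873*(1/203848) - 161832*(-1/4855))) = 346017/(-145647 + (89873/203848 + 161832/4855)) = 346017/(-145647 + 33425462951/989682040) = 346017/(-144110794616929/989682040) = 346017*(-989682040/144110794616929) = -48920972919240/20587256373847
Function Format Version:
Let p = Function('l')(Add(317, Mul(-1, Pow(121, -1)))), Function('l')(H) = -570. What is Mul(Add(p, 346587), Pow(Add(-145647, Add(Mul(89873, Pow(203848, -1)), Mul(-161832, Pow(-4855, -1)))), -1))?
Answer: Rational(-48920972919240, 20587256373847) ≈ -2.3763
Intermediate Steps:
p = -570
Mul(Add(p, 346587), Pow(Add(-145647, Add(Mul(89873, Pow(203848, -1)), Mul(-161832, Pow(-4855, -1)))), -1)) = Mul(Add(-570, 346587), Pow(Add(-145647, Add(Mul(89873, Pow(203848, -1)), Mul(-161832, Pow(-4855, -1)))), -1)) = Mul(346017, Pow(Add(-145647, Add(Mul(89873, Rational(1, 203848)), Mul(-161832, Rational(-1, 4855)))), -1)) = Mul(346017, Pow(Add(-145647, Add(Rational(89873, 203848), Rational(161832, 4855))), -1)) = Mul(346017, Pow(Add(-145647, Rational(33425462951, 989682040)), -1)) = Mul(346017, Pow(Rational(-144110794616929, 989682040), -1)) = Mul(346017, Rational(-989682040, 144110794616929)) = Rational(-48920972919240, 20587256373847)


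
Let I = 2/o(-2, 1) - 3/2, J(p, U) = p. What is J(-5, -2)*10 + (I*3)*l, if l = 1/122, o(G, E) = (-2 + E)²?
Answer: -12197/244 ≈ -49.988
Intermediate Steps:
I = ½ (I = 2/((-2 + 1)²) - 3/2 = 2/((-1)²) - 3*½ = 2/1 - 3/2 = 2*1 - 3/2 = 2 - 3/2 = ½ ≈ 0.50000)
l = 1/122 ≈ 0.0081967
J(-5, -2)*10 + (I*3)*l = -5*10 + ((½)*3)*(1/122) = -50 + (3/2)*(1/122) = -50 + 3/244 = -12197/244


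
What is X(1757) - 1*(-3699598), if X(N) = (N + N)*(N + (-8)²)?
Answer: 10098592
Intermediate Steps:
X(N) = 2*N*(64 + N) (X(N) = (2*N)*(N + 64) = (2*N)*(64 + N) = 2*N*(64 + N))
X(1757) - 1*(-3699598) = 2*1757*(64 + 1757) - 1*(-3699598) = 2*1757*1821 + 3699598 = 6398994 + 3699598 = 10098592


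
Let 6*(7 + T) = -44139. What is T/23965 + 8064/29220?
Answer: -730257/23341910 ≈ -0.031285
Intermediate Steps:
T = -14727/2 (T = -7 + (1/6)*(-44139) = -7 - 14713/2 = -14727/2 ≈ -7363.5)
T/23965 + 8064/29220 = -14727/2/23965 + 8064/29220 = -14727/2*1/23965 + 8064*(1/29220) = -14727/47930 + 672/2435 = -730257/23341910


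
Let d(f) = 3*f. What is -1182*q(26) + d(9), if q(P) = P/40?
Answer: -7413/10 ≈ -741.30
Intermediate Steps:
q(P) = P/40 (q(P) = P*(1/40) = P/40)
-1182*q(26) + d(9) = -591*26/20 + 3*9 = -1182*13/20 + 27 = -7683/10 + 27 = -7413/10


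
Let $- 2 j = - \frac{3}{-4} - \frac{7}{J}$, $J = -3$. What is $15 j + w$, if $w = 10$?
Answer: $- \frac{105}{8} \approx -13.125$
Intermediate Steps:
$j = - \frac{37}{24}$ ($j = - \frac{- \frac{3}{-4} - \frac{7}{-3}}{2} = - \frac{\left(-3\right) \left(- \frac{1}{4}\right) - - \frac{7}{3}}{2} = - \frac{\frac{3}{4} + \frac{7}{3}}{2} = \left(- \frac{1}{2}\right) \frac{37}{12} = - \frac{37}{24} \approx -1.5417$)
$15 j + w = 15 \left(- \frac{37}{24}\right) + 10 = - \frac{185}{8} + 10 = - \frac{105}{8}$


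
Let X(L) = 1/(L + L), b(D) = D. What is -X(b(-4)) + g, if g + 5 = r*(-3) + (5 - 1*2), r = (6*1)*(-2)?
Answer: 273/8 ≈ 34.125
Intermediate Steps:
r = -12 (r = 6*(-2) = -12)
X(L) = 1/(2*L)
g = 34 (g = -5 + (-12*(-3) + (5 - 1*2)) = -5 + (36 + (5 - 2)) = -5 + (36 + 3) = -5 + 39 = 34)
-X(b(-4)) + g = -1/(2*(-4)) + 34 = -(-1)/(2*4) + 34 = -1*(-⅛) + 34 = ⅛ + 34 = 273/8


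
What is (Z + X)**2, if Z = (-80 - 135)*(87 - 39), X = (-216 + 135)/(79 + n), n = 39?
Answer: 1483136701281/13924 ≈ 1.0652e+8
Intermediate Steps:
X = -81/118 (X = (-216 + 135)/(79 + 39) = -81/118 ≈ -0.68644)
Z = -10320 (Z = -215*48 = -10320)
(Z + X)**2 = (-10320 - 81/118)**2 = (-1217841/118)**2 = 1483136701281/13924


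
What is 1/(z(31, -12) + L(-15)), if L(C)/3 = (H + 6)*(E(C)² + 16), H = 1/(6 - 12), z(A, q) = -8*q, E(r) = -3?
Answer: 2/1067 ≈ 0.0018744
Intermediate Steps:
H = -⅙ (H = 1/(-6) = -⅙ ≈ -0.16667)
L(C) = 875/2 (L(C) = 3*((-⅙ + 6)*((-3)² + 16)) = 3*(35*(9 + 16)/6) = 3*((35/6)*25) = 3*(875/6) = 875/2)
1/(z(31, -12) + L(-15)) = 1/(-8*(-12) + 875/2) = 1/(96 + 875/2) = 1/(1067/2) = 2/1067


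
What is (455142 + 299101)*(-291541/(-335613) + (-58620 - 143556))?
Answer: -51177350352008321/335613 ≈ -1.5249e+11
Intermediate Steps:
(455142 + 299101)*(-291541/(-335613) + (-58620 - 143556)) = 754243*(-291541*(-1/335613) - 202176) = 754243*(291541/335613 - 202176) = 754243*(-67852602347/335613) = -51177350352008321/335613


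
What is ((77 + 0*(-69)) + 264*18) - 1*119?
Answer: 4710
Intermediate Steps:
((77 + 0*(-69)) + 264*18) - 1*119 = ((77 + 0) + 4752) - 119 = (77 + 4752) - 119 = 4829 - 119 = 4710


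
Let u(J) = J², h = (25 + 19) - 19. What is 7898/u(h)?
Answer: 7898/625 ≈ 12.637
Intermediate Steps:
h = 25 (h = 44 - 19 = 25)
7898/u(h) = 7898/(25²) = 7898/625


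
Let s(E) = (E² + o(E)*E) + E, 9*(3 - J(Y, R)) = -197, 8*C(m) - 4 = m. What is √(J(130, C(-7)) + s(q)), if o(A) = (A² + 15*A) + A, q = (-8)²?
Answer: 4*√186674/3 ≈ 576.08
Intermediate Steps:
C(m) = ½ + m/8
J(Y, R) = 224/9 (J(Y, R) = 3 - ⅑*(-197) = 3 + 197/9 = 224/9)
q = 64
o(A) = A² + 16*A
s(E) = E + E² + E²*(16 + E) (s(E) = (E² + (E*(16 + E))*E) + E = (E² + E²*(16 + E)) + E = E + E² + E²*(16 + E))
√(J(130, C(-7)) + s(q)) = √(224/9 + 64*(1 + 64 + 64*(16 + 64))) = √(224/9 + 64*(1 + 64 + 64*80)) = √(224/9 + 64*(1 + 64 + 5120)) = √(224/9 + 64*5185) = √(224/9 + 331840) = √(2986784/9) = 4*√186674/3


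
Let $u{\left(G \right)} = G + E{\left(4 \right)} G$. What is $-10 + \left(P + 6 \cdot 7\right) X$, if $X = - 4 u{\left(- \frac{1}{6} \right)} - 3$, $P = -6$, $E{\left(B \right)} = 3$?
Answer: $-22$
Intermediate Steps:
$u{\left(G \right)} = 4 G$ ($u{\left(G \right)} = G + 3 G = 4 G$)
$X = - \frac{1}{3}$ ($X = - 4 \cdot 4 \left(- \frac{1}{6}\right) - 3 = \left(-4\right) \left(- \frac{2}{3}\right) - 3 = \frac{8}{3} - 3 = - \frac{1}{3} \approx -0.33333$)
$-10 + \left(P + 6 \cdot 7\right) X = -10 + \left(-6 + 6 \cdot 7\right) \left(- \frac{1}{3}\right) = -10 + \left(-6 + 42\right) \left(- \frac{1}{3}\right) = -10 + 36 \left(- \frac{1}{3}\right) = -10 - 12 = -22$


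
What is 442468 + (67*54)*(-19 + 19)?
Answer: 442468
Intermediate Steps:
442468 + (67*54)*(-19 + 19) = 442468 + 3618*0 = 442468 + 0 = 442468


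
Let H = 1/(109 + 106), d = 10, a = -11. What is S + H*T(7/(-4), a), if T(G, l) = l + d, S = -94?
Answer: -20211/215 ≈ -94.005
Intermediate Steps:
T(G, l) = 10 + l (T(G, l) = l + 10 = 10 + l)
H = 1/215 ≈ 0.0046512
S + H*T(7/(-4), a) = -94 + (10 - 11)/215 = -94 + (1/215)*(-1) = -94 - 1/215 = -20211/215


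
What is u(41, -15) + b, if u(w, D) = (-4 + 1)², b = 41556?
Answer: 41565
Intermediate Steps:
u(w, D) = 9 (u(w, D) = (-3)² = 9)
u(41, -15) + b = 9 + 41556 = 41565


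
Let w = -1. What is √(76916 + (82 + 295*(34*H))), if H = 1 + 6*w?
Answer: 4*√1678 ≈ 163.85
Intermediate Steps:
H = -5 (H = 1 + 6*(-1) = 1 - 6 = -5)
√(76916 + (82 + 295*(34*H))) = √(76916 + (82 + 295*(34*(-5)))) = √(76916 + (82 + 295*(-170))) = √(76916 + (82 - 50150)) = √(76916 - 50068) = √26848 = 4*√1678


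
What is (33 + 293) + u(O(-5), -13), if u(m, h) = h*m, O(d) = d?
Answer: 391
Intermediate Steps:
(33 + 293) + u(O(-5), -13) = (33 + 293) - 13*(-5) = 326 + 65 = 391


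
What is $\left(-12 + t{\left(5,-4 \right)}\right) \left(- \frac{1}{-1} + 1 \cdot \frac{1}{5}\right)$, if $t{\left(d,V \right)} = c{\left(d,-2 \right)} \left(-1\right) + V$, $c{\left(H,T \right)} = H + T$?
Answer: $- \frac{114}{5} \approx -22.8$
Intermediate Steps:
$t{\left(d,V \right)} = 2 + V - d$ ($t{\left(d,V \right)} = \left(d - 2\right) \left(-1\right) + V = \left(-2 + d\right) \left(-1\right) + V = \left(2 - d\right) + V = 2 + V - d$)
$\left(-12 + t{\left(5,-4 \right)}\right) \left(- \frac{1}{-1} + 1 \cdot \frac{1}{5}\right) = \left(-12 - 7\right) \left(- \frac{1}{-1} + 1 \cdot \frac{1}{5}\right) = \left(-12 - 7\right) \left(\left(-1\right) \left(-1\right) + 1 \cdot \frac{1}{5}\right) = \left(-12 - 7\right) \left(1 + \frac{1}{5}\right) = \left(-19\right) \frac{6}{5} = - \frac{114}{5}$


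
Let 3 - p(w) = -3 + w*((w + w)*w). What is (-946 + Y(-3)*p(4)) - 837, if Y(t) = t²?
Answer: -2881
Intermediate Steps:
p(w) = 6 - 2*w³ (p(w) = 3 - (-3 + w*((w + w)*w)) = 3 - (-3 + w*((2*w)*w)) = 3 - (-3 + w*(2*w²)) = 3 - (-3 + 2*w³) = 3 + (3 - 2*w³) = 6 - 2*w³)
(-946 + Y(-3)*p(4)) - 837 = (-946 + (-3)²*(6 - 2*4³)) - 837 = (-946 + 9*(6 - 2*64)) - 837 = (-946 + 9*(6 - 128)) - 837 = (-946 + 9*(-122)) - 837 = (-946 - 1098) - 837 = -2044 - 837 = -2881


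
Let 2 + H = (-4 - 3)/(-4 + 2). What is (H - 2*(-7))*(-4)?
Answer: -62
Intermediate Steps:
H = 3/2 (H = -2 + (-4 - 3)/(-4 + 2) = -2 - 7/(-2) = -2 - 7*(-½) = -2 + 7/2 = 3/2 ≈ 1.5000)
(H - 2*(-7))*(-4) = (3/2 - 2*(-7))*(-4) = (3/2 + 14)*(-4) = (31/2)*(-4) = -62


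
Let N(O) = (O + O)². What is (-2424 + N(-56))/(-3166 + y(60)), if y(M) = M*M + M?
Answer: 5060/247 ≈ 20.486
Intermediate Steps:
y(M) = M + M² (y(M) = M² + M = M + M²)
N(O) = 4*O² (N(O) = (2*O)² = 4*O²)
(-2424 + N(-56))/(-3166 + y(60)) = (-2424 + 4*(-56)²)/(-3166 + 60*(1 + 60)) = (-2424 + 4*3136)/(-3166 + 60*61) = (-2424 + 12544)/(-3166 + 3660) = 10120/494 = 10120*(1/494) = 5060/247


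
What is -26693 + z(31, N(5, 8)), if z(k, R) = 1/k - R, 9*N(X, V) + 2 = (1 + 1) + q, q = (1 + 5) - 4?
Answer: -7447400/279 ≈ -26693.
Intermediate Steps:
q = 2 (q = 6 - 4 = 2)
N(X, V) = 2/9 (N(X, V) = -2/9 + ((1 + 1) + 2)/9 = -2/9 + (2 + 2)/9 = -2/9 + (1/9)*4 = -2/9 + 4/9 = 2/9)
-26693 + z(31, N(5, 8)) = -26693 + (1/31 - 1*2/9) = -26693 + (1/31 - 2/9) = -26693 - 53/279 = -7447400/279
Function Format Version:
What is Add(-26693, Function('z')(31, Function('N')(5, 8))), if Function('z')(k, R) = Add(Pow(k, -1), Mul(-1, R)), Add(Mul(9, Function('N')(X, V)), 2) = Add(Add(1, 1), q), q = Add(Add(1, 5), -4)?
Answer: Rational(-7447400, 279) ≈ -26693.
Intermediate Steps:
q = 2 (q = Add(6, -4) = 2)
Function('N')(X, V) = Rational(2, 9) (Function('N')(X, V) = Add(Rational(-2, 9), Mul(Rational(1, 9), Add(Add(1, 1), 2))) = Add(Rational(-2, 9), Mul(Rational(1, 9), Add(2, 2))) = Add(Rational(-2, 9), Mul(Rational(1, 9), 4)) = Add(Rational(-2, 9), Rational(4, 9)) = Rational(2, 9))
Add(-26693, Function('z')(31, Function('N')(5, 8))) = Add(-26693, Add(Pow(31, -1), Mul(-1, Rational(2, 9)))) = Add(-26693, Add(Rational(1, 31), Rational(-2, 9))) = Add(-26693, Rational(-53, 279)) = Rational(-7447400, 279)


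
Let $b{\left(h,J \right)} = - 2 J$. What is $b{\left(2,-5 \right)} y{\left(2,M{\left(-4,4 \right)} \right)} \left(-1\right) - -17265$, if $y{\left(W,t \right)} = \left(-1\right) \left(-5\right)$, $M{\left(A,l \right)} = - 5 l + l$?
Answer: $17215$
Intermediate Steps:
$M{\left(A,l \right)} = - 4 l$
$y{\left(W,t \right)} = 5$
$b{\left(2,-5 \right)} y{\left(2,M{\left(-4,4 \right)} \right)} \left(-1\right) - -17265 = \left(-2\right) \left(-5\right) 5 \left(-1\right) - -17265 = 10 \cdot 5 \left(-1\right) + 17265 = 50 \left(-1\right) + 17265 = -50 + 17265 = 17215$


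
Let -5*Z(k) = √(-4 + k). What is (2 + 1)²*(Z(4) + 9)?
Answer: 81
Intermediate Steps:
Z(k) = -√(-4 + k)/5
(2 + 1)²*(Z(4) + 9) = (2 + 1)²*(-√(-4 + 4)/5 + 9) = 3²*(-√0/5 + 9) = 9*(-⅕*0 + 9) = 9*(0 + 9) = 9*9 = 81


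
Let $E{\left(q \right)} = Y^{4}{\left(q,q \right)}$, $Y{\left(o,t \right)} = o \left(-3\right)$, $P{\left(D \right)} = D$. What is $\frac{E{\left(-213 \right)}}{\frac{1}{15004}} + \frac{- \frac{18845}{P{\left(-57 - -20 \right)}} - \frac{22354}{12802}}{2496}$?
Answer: $\frac{2497945240755934642247}{998556} \approx 2.5016 \cdot 10^{15}$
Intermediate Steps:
$Y{\left(o,t \right)} = - 3 o$
$E{\left(q \right)} = 81 q^{4}$ ($E{\left(q \right)} = \left(- 3 q\right)^{4} = 81 q^{4}$)
$\frac{E{\left(-213 \right)}}{\frac{1}{15004}} + \frac{- \frac{18845}{P{\left(-57 - -20 \right)}} - \frac{22354}{12802}}{2496} = \frac{81 \left(-213\right)^{4}}{\frac{1}{15004}} + \frac{- \frac{18845}{-57 - -20} - \frac{22354}{12802}}{2496} = 81 \cdot 2058346161 \frac{1}{\frac{1}{15004}} + \left(- \frac{18845}{-57 + 20} - \frac{11177}{6401}\right) \frac{1}{2496} = 166726039041 \cdot 15004 + \left(- \frac{18845}{-37} - \frac{11177}{6401}\right) \frac{1}{2496} = 2501557489771164 + \left(\left(-18845\right) \left(- \frac{1}{37}\right) - \frac{11177}{6401}\right) \frac{1}{2496} = 2501557489771164 + \left(\frac{18845}{37} - \frac{11177}{6401}\right) \frac{1}{2496} = 2501557489771164 + \frac{3249008}{6401} \cdot \frac{1}{2496} = 2501557489771164 + \frac{203063}{998556} = \frac{2497945240755934642247}{998556}$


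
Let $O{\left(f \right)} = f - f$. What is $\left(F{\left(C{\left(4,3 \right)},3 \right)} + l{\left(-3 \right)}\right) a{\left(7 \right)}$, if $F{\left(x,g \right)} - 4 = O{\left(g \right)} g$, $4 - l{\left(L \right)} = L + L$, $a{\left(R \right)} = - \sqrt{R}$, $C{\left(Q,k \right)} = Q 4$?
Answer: $- 14 \sqrt{7} \approx -37.041$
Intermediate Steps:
$C{\left(Q,k \right)} = 4 Q$
$O{\left(f \right)} = 0$
$l{\left(L \right)} = 4 - 2 L$ ($l{\left(L \right)} = 4 - \left(L + L\right) = 4 - 2 L$)
$F{\left(x,g \right)} = 4$ ($F{\left(x,g \right)} = 4 + 0 g = 4 + 0 = 4$)
$\left(F{\left(C{\left(4,3 \right)},3 \right)} + l{\left(-3 \right)}\right) a{\left(7 \right)} = \left(4 + \left(4 - -6\right)\right) \left(- \sqrt{7}\right) = \left(4 + \left(4 + 6\right)\right) \left(- \sqrt{7}\right) = \left(4 + 10\right) \left(- \sqrt{7}\right) = 14 \left(- \sqrt{7}\right) = - 14 \sqrt{7}$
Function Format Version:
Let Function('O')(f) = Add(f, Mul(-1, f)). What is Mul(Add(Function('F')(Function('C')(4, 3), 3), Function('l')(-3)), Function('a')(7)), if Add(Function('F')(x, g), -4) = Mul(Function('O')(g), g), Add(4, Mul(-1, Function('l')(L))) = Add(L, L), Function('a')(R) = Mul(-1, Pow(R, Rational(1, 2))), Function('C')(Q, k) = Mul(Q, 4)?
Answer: Mul(-14, Pow(7, Rational(1, 2))) ≈ -37.041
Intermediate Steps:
Function('C')(Q, k) = Mul(4, Q)
Function('O')(f) = 0
Function('l')(L) = Add(4, Mul(-2, L)) (Function('l')(L) = Add(4, Mul(-1, Add(L, L))) = Add(4, Mul(-1, Mul(2, L))) = Add(4, Mul(-2, L)))
Function('F')(x, g) = 4 (Function('F')(x, g) = Add(4, Mul(0, g)) = Add(4, 0) = 4)
Mul(Add(Function('F')(Function('C')(4, 3), 3), Function('l')(-3)), Function('a')(7)) = Mul(Add(4, Add(4, Mul(-2, -3))), Mul(-1, Pow(7, Rational(1, 2)))) = Mul(Add(4, Add(4, 6)), Mul(-1, Pow(7, Rational(1, 2)))) = Mul(Add(4, 10), Mul(-1, Pow(7, Rational(1, 2)))) = Mul(14, Mul(-1, Pow(7, Rational(1, 2)))) = Mul(-14, Pow(7, Rational(1, 2)))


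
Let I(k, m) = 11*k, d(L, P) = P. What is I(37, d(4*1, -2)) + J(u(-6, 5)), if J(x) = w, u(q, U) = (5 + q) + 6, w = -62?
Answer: 345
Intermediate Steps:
u(q, U) = 11 + q
J(x) = -62
I(37, d(4*1, -2)) + J(u(-6, 5)) = 11*37 - 62 = 407 - 62 = 345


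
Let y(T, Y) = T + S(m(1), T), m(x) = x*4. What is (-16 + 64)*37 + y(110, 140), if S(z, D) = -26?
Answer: 1860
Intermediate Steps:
m(x) = 4*x
y(T, Y) = -26 + T (y(T, Y) = T - 26 = -26 + T)
(-16 + 64)*37 + y(110, 140) = (-16 + 64)*37 + (-26 + 110) = 48*37 + 84 = 1776 + 84 = 1860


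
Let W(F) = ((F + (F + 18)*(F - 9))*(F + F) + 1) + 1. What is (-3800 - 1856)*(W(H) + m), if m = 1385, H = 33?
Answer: -477077944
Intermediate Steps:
W(F) = 2 + 2*F*(F + (-9 + F)*(18 + F)) (W(F) = ((F + (18 + F)*(-9 + F))*(2*F) + 1) + 1 = ((F + (-9 + F)*(18 + F))*(2*F) + 1) + 1 = (2*F*(F + (-9 + F)*(18 + F)) + 1) + 1 = (1 + 2*F*(F + (-9 + F)*(18 + F))) + 1 = 2 + 2*F*(F + (-9 + F)*(18 + F)))
(-3800 - 1856)*(W(H) + m) = (-3800 - 1856)*((2 - 324*33 + 2*33³ + 20*33²) + 1385) = -5656*((2 - 10692 + 2*35937 + 20*1089) + 1385) = -5656*((2 - 10692 + 71874 + 21780) + 1385) = -5656*(82964 + 1385) = -5656*84349 = -477077944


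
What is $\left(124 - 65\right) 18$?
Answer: $1062$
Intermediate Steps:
$\left(124 - 65\right) 18 = 59 \cdot 18 = 1062$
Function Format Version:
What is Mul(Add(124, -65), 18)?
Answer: 1062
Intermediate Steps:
Mul(Add(124, -65), 18) = Mul(59, 18) = 1062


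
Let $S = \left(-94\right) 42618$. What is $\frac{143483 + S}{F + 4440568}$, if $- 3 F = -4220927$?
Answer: $- \frac{11587827}{17542631} \approx -0.66055$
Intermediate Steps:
$S = -4006092$
$F = \frac{4220927}{3}$ ($F = \left(- \frac{1}{3}\right) \left(-4220927\right) = \frac{4220927}{3} \approx 1.407 \cdot 10^{6}$)
$\frac{143483 + S}{F + 4440568} = \frac{143483 - 4006092}{\frac{4220927}{3} + 4440568} = - \frac{3862609}{\frac{17542631}{3}} = \left(-3862609\right) \frac{3}{17542631} = - \frac{11587827}{17542631}$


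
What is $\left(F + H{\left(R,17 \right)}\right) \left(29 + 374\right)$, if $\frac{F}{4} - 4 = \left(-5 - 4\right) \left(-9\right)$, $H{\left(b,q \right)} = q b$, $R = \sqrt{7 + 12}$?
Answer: $137020 + 6851 \sqrt{19} \approx 1.6688 \cdot 10^{5}$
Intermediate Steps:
$R = \sqrt{19} \approx 4.3589$
$H{\left(b,q \right)} = b q$
$F = 340$ ($F = 16 + 4 \left(-5 - 4\right) \left(-9\right) = 16 + 4 \left(\left(-9\right) \left(-9\right)\right) = 16 + 4 \cdot 81 = 16 + 324 = 340$)
$\left(F + H{\left(R,17 \right)}\right) \left(29 + 374\right) = \left(340 + \sqrt{19} \cdot 17\right) \left(29 + 374\right) = \left(340 + 17 \sqrt{19}\right) 403 = 137020 + 6851 \sqrt{19}$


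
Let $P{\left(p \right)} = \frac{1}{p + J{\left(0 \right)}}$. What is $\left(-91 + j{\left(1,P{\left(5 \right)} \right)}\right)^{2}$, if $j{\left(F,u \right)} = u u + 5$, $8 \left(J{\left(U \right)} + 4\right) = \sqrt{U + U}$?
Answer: $7225$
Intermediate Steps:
$J{\left(U \right)} = -4 + \frac{\sqrt{2} \sqrt{U}}{8}$ ($J{\left(U \right)} = -4 + \frac{\sqrt{U + U}}{8} = -4 + \frac{\sqrt{2 U}}{8} = -4 + \frac{\sqrt{2} \sqrt{U}}{8}$)
$P{\left(p \right)} = \frac{1}{-4 + p}$ ($P{\left(p \right)} = \frac{1}{p - \left(4 - \frac{\sqrt{2} \sqrt{0}}{8}\right)} = \frac{1}{p - \left(4 - \frac{1}{8} \sqrt{2} \cdot 0\right)} = \frac{1}{p + \left(-4 + 0\right)} = \frac{1}{p - 4} = \frac{1}{-4 + p}$)
$j{\left(F,u \right)} = 5 + u^{2}$ ($j{\left(F,u \right)} = u^{2} + 5 = 5 + u^{2}$)
$\left(-91 + j{\left(1,P{\left(5 \right)} \right)}\right)^{2} = \left(-91 + \left(5 + \left(\frac{1}{-4 + 5}\right)^{2}\right)\right)^{2} = \left(-91 + \left(5 + \left(1^{-1}\right)^{2}\right)\right)^{2} = \left(-91 + \left(5 + 1^{2}\right)\right)^{2} = \left(-91 + \left(5 + 1\right)\right)^{2} = \left(-91 + 6\right)^{2} = \left(-85\right)^{2} = 7225$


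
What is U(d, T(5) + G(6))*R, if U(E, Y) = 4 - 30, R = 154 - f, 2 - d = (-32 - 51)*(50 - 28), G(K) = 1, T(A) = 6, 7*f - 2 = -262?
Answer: -34788/7 ≈ -4969.7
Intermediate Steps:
f = -260/7 (f = 2/7 + (1/7)*(-262) = 2/7 - 262/7 = -260/7 ≈ -37.143)
d = 1828 (d = 2 - (-32 - 51)*(50 - 28) = 2 - (-83)*22 = 2 - 1*(-1826) = 2 + 1826 = 1828)
R = 1338/7 (R = 154 - 1*(-260/7) = 154 + 260/7 = 1338/7 ≈ 191.14)
U(E, Y) = -26
U(d, T(5) + G(6))*R = -26*1338/7 = -34788/7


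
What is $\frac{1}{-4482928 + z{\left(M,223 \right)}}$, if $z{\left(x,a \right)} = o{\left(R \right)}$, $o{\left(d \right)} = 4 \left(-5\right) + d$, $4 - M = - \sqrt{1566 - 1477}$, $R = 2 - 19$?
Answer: $- \frac{1}{4482965} \approx -2.2307 \cdot 10^{-7}$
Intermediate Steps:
$R = -17$ ($R = 2 - 19 = -17$)
$M = 4 + \sqrt{89}$ ($M = 4 - - \sqrt{1566 - 1477} = 4 - - \sqrt{89} = 4 + \sqrt{89} \approx 13.434$)
$o{\left(d \right)} = -20 + d$
$z{\left(x,a \right)} = -37$ ($z{\left(x,a \right)} = -20 - 17 = -37$)
$\frac{1}{-4482928 + z{\left(M,223 \right)}} = \frac{1}{-4482928 - 37} = \frac{1}{-4482965} = - \frac{1}{4482965}$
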